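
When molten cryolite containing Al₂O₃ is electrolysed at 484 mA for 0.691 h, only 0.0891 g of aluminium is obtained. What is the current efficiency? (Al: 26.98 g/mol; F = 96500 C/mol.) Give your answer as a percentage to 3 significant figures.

79.4%

Q = 0.484 × 2487.6 = 1204 C
n(e⁻) = 1204 / 96500 = 0.01248 mol
Al³⁺ + 3e⁻ → Al, so theoretical n(Al) = 0.004160 mol → 0.1122 g
Efficiency = 0.0891 / 0.1122 = 0.7941 = 79.4%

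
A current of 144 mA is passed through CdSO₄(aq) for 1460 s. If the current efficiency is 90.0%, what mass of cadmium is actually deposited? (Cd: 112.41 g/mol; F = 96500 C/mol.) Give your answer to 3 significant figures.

Q = 0.144 × 1460 = 210.2 C
n(e⁻) = 210.2 / 96500 = 0.002178 mol
Cd²⁺ + 2e⁻ → Cd, so theoretical m(Cd) = 0.001089 × 112.41 = 0.1224 g
Actual mass = 90.0% × 0.1224 = 0.110 g

0.110 g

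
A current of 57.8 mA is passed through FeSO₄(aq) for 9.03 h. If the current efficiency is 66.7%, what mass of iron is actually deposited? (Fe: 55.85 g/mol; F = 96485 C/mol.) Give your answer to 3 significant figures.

0.363 g

Q = 0.0578 × 32508 = 1879 C
n(e⁻) = 1879 / 96485 = 0.01947 mol
Fe²⁺ + 2e⁻ → Fe, so theoretical m(Fe) = 0.009735 × 55.85 = 0.5437 g
Actual mass = 66.7% × 0.5437 = 0.363 g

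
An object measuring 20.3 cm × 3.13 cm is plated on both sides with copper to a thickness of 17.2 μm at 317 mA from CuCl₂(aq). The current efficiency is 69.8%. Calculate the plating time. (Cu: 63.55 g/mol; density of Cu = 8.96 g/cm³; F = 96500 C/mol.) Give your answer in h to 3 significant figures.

7.47 h

Plated area = 2 × 20.3 × 3.13 = 127.1 cm²
Volume = 127.1 × 17.2×10⁻⁴ cm = 0.2186 cm³
m(Cu) = 0.2186 × 8.96 = 1.959 g
n(Cu) = 1.959 / 63.55 = 0.03083 mol; n(e⁻) = 2 × 0.03083 = 0.06166 mol
Q = 0.06166 × 96500 / 0.698 = 8525 C
t = 8525 / 0.317 = 26890 s = 7.47 h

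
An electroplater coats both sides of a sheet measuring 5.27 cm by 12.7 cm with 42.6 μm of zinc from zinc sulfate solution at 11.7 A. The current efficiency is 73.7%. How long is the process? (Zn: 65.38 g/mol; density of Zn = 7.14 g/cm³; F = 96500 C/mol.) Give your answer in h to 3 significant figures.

Plated area = 2 × 5.27 × 12.7 = 133.9 cm²
Volume = 133.9 × 42.6×10⁻⁴ cm = 0.5704 cm³
m(Zn) = 0.5704 × 7.14 = 4.073 g
n(Zn) = 4.073 / 65.38 = 0.06230 mol; n(e⁻) = 2 × 0.06230 = 0.1246 mol
Q = 0.1246 × 96500 / 0.737 = 16310 C
t = 16310 / 11.7 = 1394 s = 0.387 h

0.387 h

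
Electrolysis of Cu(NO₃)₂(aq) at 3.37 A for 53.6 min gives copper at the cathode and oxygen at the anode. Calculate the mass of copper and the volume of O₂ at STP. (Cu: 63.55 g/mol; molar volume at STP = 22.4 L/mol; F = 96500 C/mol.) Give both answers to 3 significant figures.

Q = 3.37 × 3216 = 10840 C; n(e⁻) = 10840 / 96500 = 0.1123 mol
Cathode: Cu²⁺ + 2e⁻ → Cu → n(Cu) = 0.1123/2 = 0.05615 mol → 3.57 g
Anode: 2H₂O → O₂ + 4H⁺ + 4e⁻ → n(O₂) = 0.1123/4 = 0.02808 mol → 0.629 L

3.57 g Cu; 0.629 L O₂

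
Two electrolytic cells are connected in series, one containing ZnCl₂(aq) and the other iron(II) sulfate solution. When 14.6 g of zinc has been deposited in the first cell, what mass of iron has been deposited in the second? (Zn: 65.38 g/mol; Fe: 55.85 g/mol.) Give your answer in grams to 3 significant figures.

n(Zn) = 14.6 / 65.38 = 0.2233 mol
Zn²⁺ + 2e⁻ → Zn, so n(e⁻) = 2 × 0.2233 = 0.4466 mol
The cells are in series, so the same charge (and hence the same n(e⁻) = 0.4466 mol) passes through both.
Fe²⁺ + 2e⁻ → Fe, so n(Fe) = 0.4466 / 2 = 0.2233 mol
m(Fe) = 0.2233 × 55.85 = 12.5 g

12.5 g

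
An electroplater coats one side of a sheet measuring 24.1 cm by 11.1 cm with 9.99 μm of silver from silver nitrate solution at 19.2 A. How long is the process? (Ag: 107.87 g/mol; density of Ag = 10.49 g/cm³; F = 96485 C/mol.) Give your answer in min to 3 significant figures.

2.18 min

Plated area = 24.1 × 11.1 = 267.5 cm²
Volume = 267.5 × 9.99×10⁻⁴ cm = 0.2672 cm³
m(Ag) = 0.2672 × 10.49 = 2.803 g
n(Ag) = 2.803 / 107.87 = 0.02598 mol; n(e⁻) = 0.02598 mol
Q = 0.02598 × 96485 = 2507 C
t = 2507 / 19.2 = 130.6 s = 2.18 min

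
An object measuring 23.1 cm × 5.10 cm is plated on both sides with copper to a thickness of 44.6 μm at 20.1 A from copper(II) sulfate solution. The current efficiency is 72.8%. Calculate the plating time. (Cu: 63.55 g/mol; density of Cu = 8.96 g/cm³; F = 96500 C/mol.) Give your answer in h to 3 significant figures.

Plated area = 2 × 23.1 × 5.10 = 235.6 cm²
Volume = 235.6 × 44.6×10⁻⁴ cm = 1.051 cm³
m(Cu) = 1.051 × 8.96 = 9.417 g
n(Cu) = 9.417 / 63.55 = 0.1482 mol; n(e⁻) = 2 × 0.1482 = 0.2964 mol
Q = 0.2964 × 96500 / 0.728 = 39290 C
t = 39290 / 20.1 = 1955 s = 0.543 h

0.543 h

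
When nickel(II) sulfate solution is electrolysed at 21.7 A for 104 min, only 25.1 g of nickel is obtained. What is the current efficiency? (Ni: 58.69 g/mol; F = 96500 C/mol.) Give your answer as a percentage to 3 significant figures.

61.0%

Q = 21.7 × 6240 = 1.354×10^5 C
n(e⁻) = 1.354×10^5 / 96500 = 1.403 mol
Ni²⁺ + 2e⁻ → Ni, so theoretical n(Ni) = 0.7015 mol → 41.17 g
Efficiency = 25.1 / 41.17 = 0.6097 = 61.0%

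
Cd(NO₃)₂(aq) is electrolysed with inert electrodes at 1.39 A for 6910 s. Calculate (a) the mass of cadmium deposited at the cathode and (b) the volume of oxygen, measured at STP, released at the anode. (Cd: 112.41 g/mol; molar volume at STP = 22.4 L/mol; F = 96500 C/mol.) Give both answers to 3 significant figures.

5.59 g Cd; 0.557 L O₂

Q = 1.39 × 6910 = 9605 C; n(e⁻) = 9605 / 96500 = 0.09953 mol
Cathode: Cd²⁺ + 2e⁻ → Cd → n(Cd) = 0.09953/2 = 0.04977 mol → 5.59 g
Anode: 2H₂O → O₂ + 4H⁺ + 4e⁻ → n(O₂) = 0.09953/4 = 0.02488 mol → 0.557 L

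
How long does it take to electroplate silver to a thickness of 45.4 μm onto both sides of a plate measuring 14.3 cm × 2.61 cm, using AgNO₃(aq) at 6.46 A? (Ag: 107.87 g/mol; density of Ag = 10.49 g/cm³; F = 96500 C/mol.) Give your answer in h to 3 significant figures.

Plated area = 2 × 14.3 × 2.61 = 74.65 cm²
Volume = 74.65 × 45.4×10⁻⁴ cm = 0.3389 cm³
m(Ag) = 0.3389 × 10.49 = 3.555 g
n(Ag) = 3.555 / 107.87 = 0.03296 mol; n(e⁻) = 0.03296 mol
Q = 0.03296 × 96500 = 3181 C
t = 3181 / 6.46 = 492.4 s = 0.137 h

0.137 h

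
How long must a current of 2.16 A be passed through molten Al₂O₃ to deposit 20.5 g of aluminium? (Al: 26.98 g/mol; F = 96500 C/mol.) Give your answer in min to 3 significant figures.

n(Al) = 20.5 / 26.98 = 0.7598 mol
Al³⁺ + 3e⁻ → Al, so n(e⁻) = 3 × 0.7598 = 2.279 mol
Q = 2.279 × 96500 = 2.199×10^5 C
t = Q / I = 2.199×10^5 / 2.16 = 1.018×10^5 s = 1700 min

1700 min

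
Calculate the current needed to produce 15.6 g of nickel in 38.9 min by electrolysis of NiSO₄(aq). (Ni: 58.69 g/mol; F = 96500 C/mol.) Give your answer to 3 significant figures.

n(Ni) = 15.6 / 58.69 = 0.2658 mol
Ni²⁺ + 2e⁻ → Ni, so n(e⁻) = 2 × 0.2658 = 0.5316 mol
Q = 0.5316 × 96500 = 51300 C
I = Q / t = 51300 / 2334 s = 22.0 A

22.0 A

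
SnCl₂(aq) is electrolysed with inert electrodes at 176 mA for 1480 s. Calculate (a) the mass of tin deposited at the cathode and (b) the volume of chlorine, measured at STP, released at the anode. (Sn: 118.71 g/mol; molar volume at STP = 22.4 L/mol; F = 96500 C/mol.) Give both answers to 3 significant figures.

0.160 g Sn; 0.0302 L Cl₂

Q = 0.176 × 1480 = 260.5 C; n(e⁻) = 260.5 / 96500 = 0.002699 mol
Cathode: Sn²⁺ + 2e⁻ → Sn → n(Sn) = 0.002699/2 = 0.001350 mol → 0.160 g
Anode: 2Cl⁻ → Cl₂ + 2e⁻ → n(Cl₂) = 0.002699/2 = 0.001350 mol → 0.0302 L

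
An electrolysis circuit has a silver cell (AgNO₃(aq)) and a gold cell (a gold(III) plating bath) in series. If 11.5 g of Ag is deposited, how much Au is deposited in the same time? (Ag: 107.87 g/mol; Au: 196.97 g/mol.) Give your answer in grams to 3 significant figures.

7.00 g

n(Ag) = 11.5 / 107.87 = 0.1066 mol
Ag⁺ + e⁻ → Ag, so n(e⁻) = 0.1066 mol
The cells are in series, so the same charge (and hence the same n(e⁻) = 0.1066 mol) passes through both.
Au³⁺ + 3e⁻ → Au, so n(Au) = 0.1066 / 3 = 0.03553 mol
m(Au) = 0.03553 × 196.97 = 7.00 g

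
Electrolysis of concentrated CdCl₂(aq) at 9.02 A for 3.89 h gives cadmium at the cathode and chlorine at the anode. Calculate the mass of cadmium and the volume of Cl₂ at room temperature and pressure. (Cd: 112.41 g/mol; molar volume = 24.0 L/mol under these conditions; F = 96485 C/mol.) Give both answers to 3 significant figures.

73.6 g Cd; 15.7 L Cl₂

Q = 9.02 × 14004 = 1.263×10^5 C; n(e⁻) = 1.263×10^5 / 96485 = 1.309 mol
Cathode: Cd²⁺ + 2e⁻ → Cd → n(Cd) = 1.309/2 = 0.6545 mol → 73.6 g
Anode: 2Cl⁻ → Cl₂ + 2e⁻ → n(Cl₂) = 1.309/2 = 0.6545 mol → 15.7 L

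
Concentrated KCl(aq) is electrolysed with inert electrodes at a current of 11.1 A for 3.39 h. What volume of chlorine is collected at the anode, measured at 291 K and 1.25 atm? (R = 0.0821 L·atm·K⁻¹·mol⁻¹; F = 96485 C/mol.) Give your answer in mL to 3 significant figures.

Charge passed = 11.1 × 12204 = 1.355×10^5 C
Moles of electrons = 1.355×10^5 / 96485 = 1.404 mol
2Cl⁻ → Cl₂ + 2e⁻, so n(Cl₂) = 1.404 / 2 = 0.7020 mol
V = nRT/P = 0.7020 × 0.0821 × 291 / 1.25 = 13.42 L
= 13400 mL

13400 mL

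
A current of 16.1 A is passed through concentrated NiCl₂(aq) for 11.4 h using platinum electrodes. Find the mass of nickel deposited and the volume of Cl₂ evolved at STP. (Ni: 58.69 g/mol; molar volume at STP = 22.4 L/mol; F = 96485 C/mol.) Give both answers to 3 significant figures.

201 g Ni; 76.7 L Cl₂

Q = 16.1 × 41040 = 6.607×10^5 C; n(e⁻) = 6.607×10^5 / 96485 = 6.848 mol
Cathode: Ni²⁺ + 2e⁻ → Ni → n(Ni) = 6.848/2 = 3.424 mol → 201 g
Anode: 2Cl⁻ → Cl₂ + 2e⁻ → n(Cl₂) = 6.848/2 = 3.424 mol → 76.7 L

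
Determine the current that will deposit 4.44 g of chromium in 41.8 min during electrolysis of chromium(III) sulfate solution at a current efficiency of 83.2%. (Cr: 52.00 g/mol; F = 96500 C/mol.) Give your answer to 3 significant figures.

11.8 A

n(Cr) = 4.44 / 52.00 = 0.08538 mol
Cr³⁺ + 3e⁻ → Cr, so n(e⁻) = 3 × 0.08538 = 0.2561 mol
Q = 0.2561 × 96500 / 0.832 = 29700 C
I = Q / t = 29700 / 2508 s = 11.8 A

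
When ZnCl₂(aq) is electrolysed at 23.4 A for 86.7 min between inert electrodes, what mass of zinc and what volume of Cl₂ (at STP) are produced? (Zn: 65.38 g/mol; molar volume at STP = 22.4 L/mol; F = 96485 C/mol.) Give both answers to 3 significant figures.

Q = 23.4 × 5202 = 1.217×10^5 C; n(e⁻) = 1.217×10^5 / 96485 = 1.261 mol
Cathode: Zn²⁺ + 2e⁻ → Zn → n(Zn) = 1.261/2 = 0.6305 mol → 41.2 g
Anode: 2Cl⁻ → Cl₂ + 2e⁻ → n(Cl₂) = 1.261/2 = 0.6305 mol → 14.1 L

41.2 g Zn; 14.1 L Cl₂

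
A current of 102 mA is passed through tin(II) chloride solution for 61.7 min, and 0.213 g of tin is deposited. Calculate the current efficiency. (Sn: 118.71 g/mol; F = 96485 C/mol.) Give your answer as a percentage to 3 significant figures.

Q = 0.102 × 3702 = 377.6 C
n(e⁻) = 377.6 / 96485 = 0.003914 mol
Sn²⁺ + 2e⁻ → Sn, so theoretical n(Sn) = 0.001957 mol → 0.2323 g
Efficiency = 0.213 / 0.2323 = 0.9169 = 91.7%

91.7%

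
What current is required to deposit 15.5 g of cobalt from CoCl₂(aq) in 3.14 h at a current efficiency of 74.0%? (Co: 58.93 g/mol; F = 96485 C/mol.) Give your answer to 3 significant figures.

n(Co) = 15.5 / 58.93 = 0.2630 mol
Co²⁺ + 2e⁻ → Co, so n(e⁻) = 2 × 0.2630 = 0.5260 mol
Q = 0.5260 × 96485 / 0.740 = 68580 C
I = Q / t = 68580 / 11304 s = 6.07 A

6.07 A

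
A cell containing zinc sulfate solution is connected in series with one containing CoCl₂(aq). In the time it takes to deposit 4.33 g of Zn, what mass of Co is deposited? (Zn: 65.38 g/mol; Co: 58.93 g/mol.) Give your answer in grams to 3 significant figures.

n(Zn) = 4.33 / 65.38 = 0.06623 mol
Zn²⁺ + 2e⁻ → Zn, so n(e⁻) = 2 × 0.06623 = 0.1325 mol
In series, the same 0.1325 mol of electrons flows through the second cell.
Co²⁺ + 2e⁻ → Co, so n(Co) = 0.1325 / 2 = 0.06625 mol
m(Co) = 0.06625 × 58.93 = 3.90 g

3.90 g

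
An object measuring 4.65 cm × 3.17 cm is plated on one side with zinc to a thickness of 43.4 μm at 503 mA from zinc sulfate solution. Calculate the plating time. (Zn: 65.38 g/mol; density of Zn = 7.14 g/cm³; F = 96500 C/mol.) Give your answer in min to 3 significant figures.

Plated area = 4.65 × 3.17 = 14.74 cm²
Volume = 14.74 × 43.4×10⁻⁴ cm = 0.06397 cm³
m(Zn) = 0.06397 × 7.14 = 0.4567 g
n(Zn) = 0.4567 / 65.38 = 0.006985 mol; n(e⁻) = 2 × 0.006985 = 0.01397 mol
Q = 0.01397 × 96500 = 1348 C
t = 1348 / 0.503 = 2680 s = 44.7 min

44.7 min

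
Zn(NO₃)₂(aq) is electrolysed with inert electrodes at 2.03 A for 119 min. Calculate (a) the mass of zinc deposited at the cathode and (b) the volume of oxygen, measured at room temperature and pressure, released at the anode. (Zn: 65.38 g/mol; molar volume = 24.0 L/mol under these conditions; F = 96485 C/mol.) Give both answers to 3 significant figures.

4.91 g Zn; 0.901 L O₂

Q = 2.03 × 7140 = 14490 C; n(e⁻) = 14490 / 96485 = 0.1502 mol
Cathode: Zn²⁺ + 2e⁻ → Zn → n(Zn) = 0.1502/2 = 0.07510 mol → 4.91 g
Anode: 2H₂O → O₂ + 4H⁺ + 4e⁻ → n(O₂) = 0.1502/4 = 0.03755 mol → 0.901 L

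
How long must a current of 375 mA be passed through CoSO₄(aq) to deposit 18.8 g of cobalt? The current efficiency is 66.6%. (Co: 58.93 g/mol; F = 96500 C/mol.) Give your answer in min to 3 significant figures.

4110 min

n(Co) = 18.8 / 58.93 = 0.3190 mol
Co²⁺ + 2e⁻ → Co, so n(e⁻) = 2 × 0.3190 = 0.6380 mol
Q = 0.6380 × 96500 / 0.666 = 92440 C
t = Q / I = 92440 / 0.375 = 2.465×10^5 s = 4110 min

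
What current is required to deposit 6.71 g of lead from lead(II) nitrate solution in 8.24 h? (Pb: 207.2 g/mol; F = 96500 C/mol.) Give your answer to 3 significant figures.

0.211 A

n(Pb) = 6.71 / 207.2 = 0.03238 mol
Pb²⁺ + 2e⁻ → Pb, so n(e⁻) = 2 × 0.03238 = 0.06476 mol
Q = 0.06476 × 96500 = 6249 C
I = Q / t = 6249 / 29664 s = 0.211 A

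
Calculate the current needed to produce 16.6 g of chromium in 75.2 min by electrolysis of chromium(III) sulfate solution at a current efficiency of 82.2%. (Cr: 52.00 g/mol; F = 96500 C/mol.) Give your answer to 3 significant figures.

n(Cr) = 16.6 / 52.00 = 0.3192 mol
Cr³⁺ + 3e⁻ → Cr, so n(e⁻) = 3 × 0.3192 = 0.9576 mol
Q = 0.9576 × 96500 / 0.822 = 1.124×10^5 C
I = Q / t = 1.124×10^5 / 4512 s = 24.9 A

24.9 A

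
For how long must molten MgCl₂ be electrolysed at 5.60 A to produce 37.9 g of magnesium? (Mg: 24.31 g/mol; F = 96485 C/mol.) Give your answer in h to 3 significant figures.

n(Mg) = 37.9 / 24.31 = 1.559 mol
Mg²⁺ + 2e⁻ → Mg, so n(e⁻) = 2 × 1.559 = 3.118 mol
Q = 3.118 × 96485 = 3.008×10^5 C
t = Q / I = 3.008×10^5 / 5.60 = 53710 s = 14.9 h

14.9 h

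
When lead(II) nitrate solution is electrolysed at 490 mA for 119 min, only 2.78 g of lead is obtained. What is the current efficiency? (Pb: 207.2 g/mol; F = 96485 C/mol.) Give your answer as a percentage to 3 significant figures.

Q = 0.490 × 7140 = 3499 C
n(e⁻) = 3499 / 96485 = 0.03626 mol
Pb²⁺ + 2e⁻ → Pb, so theoretical n(Pb) = 0.01813 mol → 3.757 g
Efficiency = 2.78 / 3.757 = 0.7400 = 74.0%

74.0%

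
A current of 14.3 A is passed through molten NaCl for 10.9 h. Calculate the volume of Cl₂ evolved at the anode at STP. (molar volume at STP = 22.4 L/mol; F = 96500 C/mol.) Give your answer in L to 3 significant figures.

65.1 L

Q = 14.3 A × 39240 s = 5.611×10^5 C
n(e⁻) = Q/F = 5.611×10^5/96500 = 5.815 mol
2Cl⁻ → Cl₂ + 2e⁻, so n(Cl₂) = 5.815 / 2 = 2.908 mol
V = 2.908 × 22.4 = 65.14 L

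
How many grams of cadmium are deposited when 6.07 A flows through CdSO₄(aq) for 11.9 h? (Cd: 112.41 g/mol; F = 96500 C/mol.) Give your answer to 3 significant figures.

151 g

Q = It = 6.07 × 42840 = 2.600×10^5 C
n(e⁻) = 2.600×10^5 / 96500 = 2.694 mol
Cd²⁺ + 2e⁻ → Cd, so n(Cd) = 2.694 / 2 = 1.347 mol
m = 1.347 × 112.41 = 151 g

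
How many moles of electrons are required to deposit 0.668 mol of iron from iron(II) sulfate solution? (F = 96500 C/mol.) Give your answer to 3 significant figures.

Fe²⁺ + 2e⁻ → Fe, so n(e⁻) = 2 × 0.668 = 1.336 mol

1.34 mol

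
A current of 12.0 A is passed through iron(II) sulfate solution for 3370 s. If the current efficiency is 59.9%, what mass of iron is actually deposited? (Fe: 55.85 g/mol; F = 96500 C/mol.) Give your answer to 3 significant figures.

Q = 12.0 × 3370 = 40440 C
n(e⁻) = 40440 / 96500 = 0.4191 mol
Fe²⁺ + 2e⁻ → Fe, so theoretical m(Fe) = 0.2096 × 55.85 = 11.71 g
Actual mass = 59.9% × 11.71 = 7.01 g

7.01 g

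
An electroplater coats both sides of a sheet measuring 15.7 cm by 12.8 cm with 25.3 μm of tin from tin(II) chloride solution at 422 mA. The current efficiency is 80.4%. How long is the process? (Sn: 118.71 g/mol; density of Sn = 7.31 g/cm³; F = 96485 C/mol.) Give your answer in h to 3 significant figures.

Plated area = 2 × 15.7 × 12.8 = 401.9 cm²
Volume = 401.9 × 25.3×10⁻⁴ cm = 1.017 cm³
m(Sn) = 1.017 × 7.31 = 7.434 g
n(Sn) = 7.434 / 118.71 = 0.06262 mol; n(e⁻) = 2 × 0.06262 = 0.1252 mol
Q = 0.1252 × 96485 / 0.804 = 15020 C
t = 15020 / 0.422 = 35590 s = 9.89 h

9.89 h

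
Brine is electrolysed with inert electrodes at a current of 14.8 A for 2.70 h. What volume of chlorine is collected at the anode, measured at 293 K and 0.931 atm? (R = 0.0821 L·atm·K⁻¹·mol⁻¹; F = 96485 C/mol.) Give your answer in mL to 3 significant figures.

Q = It = 14.8 × 9720 = 1.439×10^5 C
n(e⁻) = Q/F = 1.439×10^5/96485 = 1.491 mol
2Cl⁻ → Cl₂ + 2e⁻, so n(Cl₂) = 1.491 / 2 = 0.7455 mol
V = nRT/P = 0.7455 × 0.0821 × 293 / 0.931 = 19.26 L
= 19300 mL

19300 mL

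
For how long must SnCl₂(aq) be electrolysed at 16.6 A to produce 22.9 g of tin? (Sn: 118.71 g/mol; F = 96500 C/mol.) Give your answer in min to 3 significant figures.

n(Sn) = 22.9 / 118.71 = 0.1929 mol
Sn²⁺ + 2e⁻ → Sn, so n(e⁻) = 2 × 0.1929 = 0.3858 mol
Q = 0.3858 × 96500 = 37230 C
t = Q / I = 37230 / 16.6 = 2243 s = 37.4 min

37.4 min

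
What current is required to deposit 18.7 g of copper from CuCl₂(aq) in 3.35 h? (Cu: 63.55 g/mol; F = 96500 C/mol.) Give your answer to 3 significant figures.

n(Cu) = 18.7 / 63.55 = 0.2943 mol
Cu²⁺ + 2e⁻ → Cu, so n(e⁻) = 2 × 0.2943 = 0.5886 mol
Q = 0.5886 × 96500 = 56800 C
I = Q / t = 56800 / 12060 s = 4.71 A

4.71 A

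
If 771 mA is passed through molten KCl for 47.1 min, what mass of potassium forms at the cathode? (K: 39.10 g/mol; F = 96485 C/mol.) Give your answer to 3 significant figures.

0.883 g

Charge passed = 0.771 × 2826 = 2179 C
n(e⁻) = Q/F = 2179/96485 = 0.02258 mol
K⁺ + e⁻ → K, so n(K) = 0.02258 mol
m = 0.02258 × 39.10 = 0.883 g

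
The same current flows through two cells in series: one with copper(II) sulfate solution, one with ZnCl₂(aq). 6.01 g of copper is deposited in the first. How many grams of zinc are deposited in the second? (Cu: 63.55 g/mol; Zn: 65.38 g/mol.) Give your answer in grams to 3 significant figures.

n(Cu) = 6.01 / 63.55 = 0.09457 mol
Cu²⁺ + 2e⁻ → Cu, so n(e⁻) = 2 × 0.09457 = 0.1891 mol
In series, the same 0.1891 mol of electrons flows through the second cell.
Zn²⁺ + 2e⁻ → Zn, so n(Zn) = 0.1891 / 2 = 0.09455 mol
m(Zn) = 0.09455 × 65.38 = 6.18 g

6.18 g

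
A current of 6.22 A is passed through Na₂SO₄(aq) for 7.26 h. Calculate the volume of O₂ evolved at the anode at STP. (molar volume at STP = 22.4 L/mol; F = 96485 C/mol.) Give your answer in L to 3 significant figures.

9.44 L

Q = 6.22 A × 26136 s = 1.626×10^5 C
n(e⁻) = Q/F = 1.626×10^5/96485 = 1.685 mol
2H₂O → O₂ + 4H⁺ + 4e⁻, so n(O₂) = 1.685 / 4 = 0.4213 mol
V = 0.4213 × 22.4 = 9.437 L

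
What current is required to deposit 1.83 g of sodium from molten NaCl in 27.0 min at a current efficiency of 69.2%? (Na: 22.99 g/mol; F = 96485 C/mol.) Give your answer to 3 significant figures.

n(Na) = 1.83 / 22.99 = 0.07960 mol
Na⁺ + e⁻ → Na, so n(e⁻) = 0.07960 mol
Q = 0.07960 × 96485 / 0.692 = 11100 C
I = Q / t = 11100 / 1620 s = 6.85 A

6.85 A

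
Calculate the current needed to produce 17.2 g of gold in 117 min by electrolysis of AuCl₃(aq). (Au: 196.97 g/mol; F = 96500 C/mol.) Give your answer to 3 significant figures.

3.60 A

n(Au) = 17.2 / 196.97 = 0.08732 mol
Au³⁺ + 3e⁻ → Au, so n(e⁻) = 3 × 0.08732 = 0.2620 mol
Q = 0.2620 × 96500 = 25280 C
I = Q / t = 25280 / 7020 s = 3.60 A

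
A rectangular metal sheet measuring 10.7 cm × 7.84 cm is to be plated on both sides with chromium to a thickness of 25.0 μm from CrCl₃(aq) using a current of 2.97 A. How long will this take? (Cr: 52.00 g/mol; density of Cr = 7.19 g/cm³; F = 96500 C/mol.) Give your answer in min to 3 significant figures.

94.2 min

Plated area = 2 × 10.7 × 7.84 = 167.8 cm²
Volume = 167.8 × 25.0×10⁻⁴ cm = 0.4195 cm³
m(Cr) = 0.4195 × 7.19 = 3.016 g
n(Cr) = 3.016 / 52.00 = 0.05800 mol; n(e⁻) = 3 × 0.05800 = 0.1740 mol
Q = 0.1740 × 96500 = 16790 C
t = 16790 / 2.97 = 5653 s = 94.2 min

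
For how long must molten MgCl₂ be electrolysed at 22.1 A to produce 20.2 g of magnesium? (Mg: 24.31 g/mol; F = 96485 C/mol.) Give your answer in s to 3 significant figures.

7260 s

n(Mg) = 20.2 / 24.31 = 0.8309 mol
Mg²⁺ + 2e⁻ → Mg, so n(e⁻) = 2 × 0.8309 = 1.662 mol
Q = 1.662 × 96485 = 1.604×10^5 C
t = Q / I = 1.604×10^5 / 22.1 = 7258 s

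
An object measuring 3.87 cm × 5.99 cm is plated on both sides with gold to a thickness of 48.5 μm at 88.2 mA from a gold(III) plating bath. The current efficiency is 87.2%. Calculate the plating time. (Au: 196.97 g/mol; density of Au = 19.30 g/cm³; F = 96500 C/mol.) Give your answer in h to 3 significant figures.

Plated area = 2 × 3.87 × 5.99 = 46.36 cm²
Volume = 46.36 × 48.5×10⁻⁴ cm = 0.2248 cm³
m(Au) = 0.2248 × 19.30 = 4.339 g
n(Au) = 4.339 / 196.97 = 0.02203 mol; n(e⁻) = 3 × 0.02203 = 0.06609 mol
Q = 0.06609 × 96500 / 0.872 = 7314 C
t = 7314 / 0.0882 = 82930 s = 23.0 h

23.0 h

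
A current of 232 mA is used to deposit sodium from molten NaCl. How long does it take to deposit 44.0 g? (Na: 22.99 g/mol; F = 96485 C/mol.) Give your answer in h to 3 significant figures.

221 h

n(Na) = 44.0 / 22.99 = 1.914 mol
Na⁺ + e⁻ → Na, so n(e⁻) = 1.914 mol
Q = 1.914 × 96485 = 1.847×10^5 C
t = Q / I = 1.847×10^5 / 0.232 = 7.961×10^5 s = 221 h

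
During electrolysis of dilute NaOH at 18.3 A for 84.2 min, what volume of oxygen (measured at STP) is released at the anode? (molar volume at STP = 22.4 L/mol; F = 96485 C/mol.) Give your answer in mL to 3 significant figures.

Charge passed = 18.3 × 5052 = 92450 C
n(e⁻) = Q/F = 92450/96485 = 0.9582 mol
2H₂O → O₂ + 4H⁺ + 4e⁻, so n(O₂) = 0.9582 / 4 = 0.2396 mol
V = 0.2396 × 22.4 = 5.367 L
= 5370 mL

5370 mL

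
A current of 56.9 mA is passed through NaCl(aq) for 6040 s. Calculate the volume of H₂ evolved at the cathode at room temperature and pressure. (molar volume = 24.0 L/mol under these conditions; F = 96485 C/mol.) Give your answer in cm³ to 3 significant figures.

Charge passed = 0.0569 × 6040 = 343.7 C
n(e⁻) = 343.7 / 96485 = 0.003562 mol
2H⁺ + 2e⁻ → H₂, so n(H₂) = 0.003562 / 2 = 0.001781 mol
V = 0.001781 × 24.0 = 0.04274 L
= 42.7 cm³

42.7 cm³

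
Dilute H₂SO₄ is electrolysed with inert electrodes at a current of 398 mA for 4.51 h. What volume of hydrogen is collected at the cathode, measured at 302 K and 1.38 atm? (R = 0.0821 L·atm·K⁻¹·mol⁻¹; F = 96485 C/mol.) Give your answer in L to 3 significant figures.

0.602 L

Q = It = 0.398 × 16236 = 6462 C
n(e⁻) = Q/F = 6462/96485 = 0.06697 mol
2H⁺ + 2e⁻ → H₂, so n(H₂) = 0.06697 / 2 = 0.03349 mol
V = nRT/P = 0.03349 × 0.0821 × 302 / 1.38 = 0.6017 L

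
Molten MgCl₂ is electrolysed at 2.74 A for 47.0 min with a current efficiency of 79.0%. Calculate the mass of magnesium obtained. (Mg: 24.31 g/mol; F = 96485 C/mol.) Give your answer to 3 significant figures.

0.769 g

Q = 2.74 × 2820 = 7727 C
n(e⁻) = 7727 / 96485 = 0.08008 mol
Mg²⁺ + 2e⁻ → Mg, so theoretical m(Mg) = 0.04004 × 24.31 = 0.9734 g
Actual mass = 79.0% × 0.9734 = 0.769 g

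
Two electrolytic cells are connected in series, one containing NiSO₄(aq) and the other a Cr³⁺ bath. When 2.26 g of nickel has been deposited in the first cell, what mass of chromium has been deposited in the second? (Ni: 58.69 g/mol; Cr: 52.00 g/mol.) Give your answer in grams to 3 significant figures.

n(Ni) = 2.26 / 58.69 = 0.03851 mol
Ni²⁺ + 2e⁻ → Ni, so n(e⁻) = 2 × 0.03851 = 0.07702 mol
Same current for the same time ⇒ same n(e⁻) = 0.07702 mol in both cells.
Cr³⁺ + 3e⁻ → Cr, so n(Cr) = 0.07702 / 3 = 0.02567 mol
m(Cr) = 0.02567 × 52.00 = 1.33 g

1.33 g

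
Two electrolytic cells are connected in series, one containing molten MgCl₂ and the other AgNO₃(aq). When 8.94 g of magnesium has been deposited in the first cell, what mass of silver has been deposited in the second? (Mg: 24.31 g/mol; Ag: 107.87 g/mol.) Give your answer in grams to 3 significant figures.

79.3 g

n(Mg) = 8.94 / 24.31 = 0.3677 mol
Mg²⁺ + 2e⁻ → Mg, so n(e⁻) = 2 × 0.3677 = 0.7354 mol
Same current for the same time ⇒ same n(e⁻) = 0.7354 mol in both cells.
Ag⁺ + e⁻ → Ag, so n(Ag) = 0.7354 mol
m(Ag) = 0.7354 × 107.87 = 79.3 g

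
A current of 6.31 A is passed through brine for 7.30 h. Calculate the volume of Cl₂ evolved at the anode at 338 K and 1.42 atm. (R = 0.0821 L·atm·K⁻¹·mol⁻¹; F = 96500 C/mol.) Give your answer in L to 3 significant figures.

16.8 L

Q = 6.31 A × 26280 s = 1.658×10^5 C
Moles of electrons = 1.658×10^5 / 96500 = 1.718 mol
2Cl⁻ → Cl₂ + 2e⁻, so n(Cl₂) = 1.718 / 2 = 0.8590 mol
V = nRT/P = 0.8590 × 0.0821 × 338 / 1.42 = 16.79 L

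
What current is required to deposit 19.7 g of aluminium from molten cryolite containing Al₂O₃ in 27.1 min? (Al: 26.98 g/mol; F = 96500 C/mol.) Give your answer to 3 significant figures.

n(Al) = 19.7 / 26.98 = 0.7302 mol
Al³⁺ + 3e⁻ → Al, so n(e⁻) = 3 × 0.7302 = 2.191 mol
Q = 2.191 × 96500 = 2.114×10^5 C
I = Q / t = 2.114×10^5 / 1626 s = 130 A

130 A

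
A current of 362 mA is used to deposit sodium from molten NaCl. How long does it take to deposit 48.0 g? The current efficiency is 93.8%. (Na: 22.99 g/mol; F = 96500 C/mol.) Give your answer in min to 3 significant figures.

9890 min

n(Na) = 48.0 / 22.99 = 2.088 mol
Na⁺ + e⁻ → Na, so n(e⁻) = 2.088 mol
Q = 2.088 × 96500 / 0.938 = 2.148×10^5 C
t = Q / I = 2.148×10^5 / 0.362 = 5.934×10^5 s = 9890 min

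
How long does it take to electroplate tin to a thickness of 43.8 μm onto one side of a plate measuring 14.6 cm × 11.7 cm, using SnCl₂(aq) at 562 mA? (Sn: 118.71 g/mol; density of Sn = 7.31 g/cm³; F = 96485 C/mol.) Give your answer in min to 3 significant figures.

264 min

Plated area = 14.6 × 11.7 = 170.8 cm²
Volume = 170.8 × 43.8×10⁻⁴ cm = 0.7481 cm³
m(Sn) = 0.7481 × 7.31 = 5.469 g
n(Sn) = 5.469 / 118.71 = 0.04607 mol; n(e⁻) = 2 × 0.04607 = 0.09214 mol
Q = 0.09214 × 96485 = 8890 C
t = 8890 / 0.562 = 15820 s = 264 min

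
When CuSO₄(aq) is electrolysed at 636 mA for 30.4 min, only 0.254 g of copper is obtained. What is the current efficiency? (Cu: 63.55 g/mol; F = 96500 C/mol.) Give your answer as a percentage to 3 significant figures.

Q = 0.636 × 1824 = 1160 C
n(e⁻) = 1160 / 96500 = 0.01202 mol
Cu²⁺ + 2e⁻ → Cu, so theoretical n(Cu) = 0.006010 mol → 0.3819 g
Efficiency = 0.254 / 0.3819 = 0.6651 = 66.5%

66.5%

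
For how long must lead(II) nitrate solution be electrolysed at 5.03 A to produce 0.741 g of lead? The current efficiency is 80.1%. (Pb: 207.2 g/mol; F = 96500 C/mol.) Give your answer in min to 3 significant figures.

n(Pb) = 0.741 / 207.2 = 0.003576 mol
Pb²⁺ + 2e⁻ → Pb, so n(e⁻) = 2 × 0.003576 = 0.007152 mol
Q = 0.007152 × 96500 / 0.801 = 861.6 C
t = Q / I = 861.6 / 5.03 = 171.3 s = 2.86 min

2.86 min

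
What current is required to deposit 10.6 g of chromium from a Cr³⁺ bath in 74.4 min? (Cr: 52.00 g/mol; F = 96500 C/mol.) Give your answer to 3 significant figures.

13.2 A

n(Cr) = 10.6 / 52.00 = 0.2038 mol
Cr³⁺ + 3e⁻ → Cr, so n(e⁻) = 3 × 0.2038 = 0.6114 mol
Q = 0.6114 × 96500 = 59000 C
I = Q / t = 59000 / 4464 s = 13.2 A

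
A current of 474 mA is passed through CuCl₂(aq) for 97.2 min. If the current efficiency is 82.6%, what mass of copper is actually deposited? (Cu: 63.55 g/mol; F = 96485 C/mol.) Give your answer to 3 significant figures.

0.752 g

Q = 0.474 × 5832 = 2764 C
n(e⁻) = 2764 / 96485 = 0.02865 mol
Cu²⁺ + 2e⁻ → Cu, so theoretical m(Cu) = 0.01433 × 63.55 = 0.9107 g
Actual mass = 82.6% × 0.9107 = 0.752 g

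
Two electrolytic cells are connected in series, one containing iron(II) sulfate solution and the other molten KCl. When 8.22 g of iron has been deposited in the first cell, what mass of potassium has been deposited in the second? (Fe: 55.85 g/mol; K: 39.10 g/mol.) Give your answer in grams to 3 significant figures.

11.5 g

n(Fe) = 8.22 / 55.85 = 0.1472 mol
Fe²⁺ + 2e⁻ → Fe, so n(e⁻) = 2 × 0.1472 = 0.2944 mol
In series, the same 0.2944 mol of electrons flows through the second cell.
K⁺ + e⁻ → K, so n(K) = 0.2944 mol
m(K) = 0.2944 × 39.10 = 11.5 g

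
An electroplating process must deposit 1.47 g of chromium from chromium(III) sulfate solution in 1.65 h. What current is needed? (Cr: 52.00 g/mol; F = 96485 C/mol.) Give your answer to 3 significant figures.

n(Cr) = 1.47 / 52.00 = 0.02827 mol
Cr³⁺ + 3e⁻ → Cr, so n(e⁻) = 3 × 0.02827 = 0.08481 mol
Q = 0.08481 × 96485 = 8183 C
I = Q / t = 8183 / 5940 s = 1.38 A

1.38 A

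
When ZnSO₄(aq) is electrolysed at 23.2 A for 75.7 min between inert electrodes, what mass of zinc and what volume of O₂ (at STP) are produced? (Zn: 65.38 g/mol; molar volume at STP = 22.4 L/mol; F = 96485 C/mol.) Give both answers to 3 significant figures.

Q = 23.2 × 4542 = 1.054×10^5 C; n(e⁻) = 1.054×10^5 / 96485 = 1.092 mol
Cathode: Zn²⁺ + 2e⁻ → Zn → n(Zn) = 1.092/2 = 0.5460 mol → 35.7 g
Anode: 2H₂O → O₂ + 4H⁺ + 4e⁻ → n(O₂) = 1.092/4 = 0.2730 mol → 6.12 L

35.7 g Zn; 6.12 L O₂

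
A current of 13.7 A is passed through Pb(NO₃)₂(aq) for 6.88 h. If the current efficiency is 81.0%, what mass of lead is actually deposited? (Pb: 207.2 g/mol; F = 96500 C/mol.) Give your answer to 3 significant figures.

Q = 13.7 × 24768 = 3.393×10^5 C
n(e⁻) = 3.393×10^5 / 96500 = 3.516 mol
Pb²⁺ + 2e⁻ → Pb, so theoretical m(Pb) = 1.758 × 207.2 = 364.3 g
Actual mass = 81.0% × 364.3 = 295 g

295 g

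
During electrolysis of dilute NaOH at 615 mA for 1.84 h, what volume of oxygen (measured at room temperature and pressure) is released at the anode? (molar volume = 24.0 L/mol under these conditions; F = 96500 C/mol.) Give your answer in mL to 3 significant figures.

Q = 0.615 A × 6624 s = 4074 C
Moles of electrons = 4074 / 96500 = 0.04222 mol
2H₂O → O₂ + 4H⁺ + 4e⁻, so n(O₂) = 0.04222 / 4 = 0.01056 mol
V = 0.01056 × 24.0 = 0.2534 L
= 253 mL

253 mL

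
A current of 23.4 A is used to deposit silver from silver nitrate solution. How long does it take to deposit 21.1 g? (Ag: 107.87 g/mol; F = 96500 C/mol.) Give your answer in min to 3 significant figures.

n(Ag) = 21.1 / 107.87 = 0.1956 mol
Ag⁺ + e⁻ → Ag, so n(e⁻) = 0.1956 mol
Q = 0.1956 × 96500 = 18880 C
t = Q / I = 18880 / 23.4 = 806.8 s = 13.4 min

13.4 min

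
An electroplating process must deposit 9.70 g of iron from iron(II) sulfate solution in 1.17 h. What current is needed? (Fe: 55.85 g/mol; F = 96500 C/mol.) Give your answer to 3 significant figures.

n(Fe) = 9.70 / 55.85 = 0.1737 mol
Fe²⁺ + 2e⁻ → Fe, so n(e⁻) = 2 × 0.1737 = 0.3474 mol
Q = 0.3474 × 96500 = 33520 C
I = Q / t = 33520 / 4212 s = 7.96 A

7.96 A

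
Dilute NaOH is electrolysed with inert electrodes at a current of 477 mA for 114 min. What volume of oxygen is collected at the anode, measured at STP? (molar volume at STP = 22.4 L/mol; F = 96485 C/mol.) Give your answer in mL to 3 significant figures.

189 mL

Q = It = 0.477 × 6840 = 3263 C
n(e⁻) = 3263 / 96485 = 0.03382 mol
2H₂O → O₂ + 4H⁺ + 4e⁻, so n(O₂) = 0.03382 / 4 = 0.008455 mol
V = 0.008455 × 22.4 = 0.1894 L
= 189 mL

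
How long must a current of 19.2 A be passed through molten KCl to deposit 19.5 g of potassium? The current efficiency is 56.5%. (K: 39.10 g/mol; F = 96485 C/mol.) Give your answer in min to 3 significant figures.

73.9 min

n(K) = 19.5 / 39.10 = 0.4987 mol
K⁺ + e⁻ → K, so n(e⁻) = 0.4987 mol
Q = 0.4987 × 96485 / 0.565 = 85160 C
t = Q / I = 85160 / 19.2 = 4435 s = 73.9 min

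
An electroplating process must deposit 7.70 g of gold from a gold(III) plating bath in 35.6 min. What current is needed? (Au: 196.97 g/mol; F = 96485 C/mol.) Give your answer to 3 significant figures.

n(Au) = 7.70 / 196.97 = 0.03909 mol
Au³⁺ + 3e⁻ → Au, so n(e⁻) = 3 × 0.03909 = 0.1173 mol
Q = 0.1173 × 96485 = 11320 C
I = Q / t = 11320 / 2136 s = 5.30 A

5.30 A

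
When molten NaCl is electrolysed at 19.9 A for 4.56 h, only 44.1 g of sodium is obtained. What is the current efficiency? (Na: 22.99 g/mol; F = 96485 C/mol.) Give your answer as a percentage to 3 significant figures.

Q = 19.9 × 16416 = 3.267×10^5 C
n(e⁻) = 3.267×10^5 / 96485 = 3.386 mol
Na⁺ + e⁻ → Na, so theoretical n(Na) = 3.386 mol → 77.84 g
Efficiency = 44.1 / 77.84 = 0.5665 = 56.7%

56.7%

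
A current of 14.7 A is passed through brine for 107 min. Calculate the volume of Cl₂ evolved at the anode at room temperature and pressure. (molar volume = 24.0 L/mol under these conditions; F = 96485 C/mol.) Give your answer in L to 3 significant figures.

Charge passed = 14.7 × 6420 = 94370 C
n(e⁻) = 94370 / 96485 = 0.9781 mol
2Cl⁻ → Cl₂ + 2e⁻, so n(Cl₂) = 0.9781 / 2 = 0.4891 mol
V = 0.4891 × 24.0 = 11.74 L

11.7 L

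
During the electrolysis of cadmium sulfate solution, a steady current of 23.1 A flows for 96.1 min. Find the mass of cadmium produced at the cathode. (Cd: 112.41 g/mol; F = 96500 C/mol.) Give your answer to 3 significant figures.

Q = 23.1 A × 5766 s = 1.332×10^5 C
n(e⁻) = 1.332×10^5 / 96500 = 1.380 mol
Cd²⁺ + 2e⁻ → Cd, so n(Cd) = 1.380 / 2 = 0.6900 mol
m = 0.6900 × 112.41 = 77.6 g

77.6 g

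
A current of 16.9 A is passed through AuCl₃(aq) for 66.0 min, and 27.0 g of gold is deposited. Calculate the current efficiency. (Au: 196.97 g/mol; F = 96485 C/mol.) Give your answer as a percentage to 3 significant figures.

59.3%

Q = 16.9 × 3960 = 66920 C
n(e⁻) = 66920 / 96485 = 0.6936 mol
Au³⁺ + 3e⁻ → Au, so theoretical n(Au) = 0.2312 mol → 45.54 g
Efficiency = 27.0 / 45.54 = 0.5929 = 59.3%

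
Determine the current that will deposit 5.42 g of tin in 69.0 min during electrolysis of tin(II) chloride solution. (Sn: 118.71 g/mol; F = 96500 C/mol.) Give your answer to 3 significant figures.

2.13 A

n(Sn) = 5.42 / 118.71 = 0.04566 mol
Sn²⁺ + 2e⁻ → Sn, so n(e⁻) = 2 × 0.04566 = 0.09132 mol
Q = 0.09132 × 96500 = 8812 C
I = Q / t = 8812 / 4140 s = 2.13 A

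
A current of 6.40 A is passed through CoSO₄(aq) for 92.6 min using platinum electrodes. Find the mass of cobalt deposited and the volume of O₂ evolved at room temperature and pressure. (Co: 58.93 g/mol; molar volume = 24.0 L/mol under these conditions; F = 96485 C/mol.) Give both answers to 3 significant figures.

Q = 6.40 × 5556 = 35560 C; n(e⁻) = 35560 / 96485 = 0.3686 mol
Cathode: Co²⁺ + 2e⁻ → Co → n(Co) = 0.3686/2 = 0.1843 mol → 10.9 g
Anode: 2H₂O → O₂ + 4H⁺ + 4e⁻ → n(O₂) = 0.3686/4 = 0.09215 mol → 2.21 L

10.9 g Co; 2.21 L O₂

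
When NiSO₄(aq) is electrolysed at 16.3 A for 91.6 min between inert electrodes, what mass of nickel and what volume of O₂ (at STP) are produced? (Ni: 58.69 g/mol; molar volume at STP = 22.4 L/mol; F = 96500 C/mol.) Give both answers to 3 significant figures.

27.2 g Ni; 5.20 L O₂

Q = 16.3 × 5496 = 89580 C; n(e⁻) = 89580 / 96500 = 0.9283 mol
Cathode: Ni²⁺ + 2e⁻ → Ni → n(Ni) = 0.9283/2 = 0.4642 mol → 27.2 g
Anode: 2H₂O → O₂ + 4H⁺ + 4e⁻ → n(O₂) = 0.9283/4 = 0.2321 mol → 5.20 L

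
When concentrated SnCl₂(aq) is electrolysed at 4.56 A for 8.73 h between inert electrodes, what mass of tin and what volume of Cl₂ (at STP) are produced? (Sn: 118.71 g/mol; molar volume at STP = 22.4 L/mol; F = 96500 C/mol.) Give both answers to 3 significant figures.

Q = 4.56 × 31428 = 1.433×10^5 C; n(e⁻) = 1.433×10^5 / 96500 = 1.485 mol
Cathode: Sn²⁺ + 2e⁻ → Sn → n(Sn) = 1.485/2 = 0.7425 mol → 88.1 g
Anode: 2Cl⁻ → Cl₂ + 2e⁻ → n(Cl₂) = 1.485/2 = 0.7425 mol → 16.6 L

88.1 g Sn; 16.6 L Cl₂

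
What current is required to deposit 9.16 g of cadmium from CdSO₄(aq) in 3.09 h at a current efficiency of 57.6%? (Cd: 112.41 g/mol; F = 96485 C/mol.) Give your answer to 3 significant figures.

n(Cd) = 9.16 / 112.41 = 0.08149 mol
Cd²⁺ + 2e⁻ → Cd, so n(e⁻) = 2 × 0.08149 = 0.1630 mol
Q = 0.1630 × 96485 / 0.576 = 27300 C
I = Q / t = 27300 / 11124 s = 2.45 A

2.45 A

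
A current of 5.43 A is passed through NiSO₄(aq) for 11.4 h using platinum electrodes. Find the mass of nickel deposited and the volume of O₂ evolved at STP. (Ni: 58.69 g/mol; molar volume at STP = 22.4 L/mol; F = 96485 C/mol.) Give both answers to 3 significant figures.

67.8 g Ni; 12.9 L O₂

Q = 5.43 × 41040 = 2.228×10^5 C; n(e⁻) = 2.228×10^5 / 96485 = 2.309 mol
Cathode: Ni²⁺ + 2e⁻ → Ni → n(Ni) = 2.309/2 = 1.155 mol → 67.8 g
Anode: 2H₂O → O₂ + 4H⁺ + 4e⁻ → n(O₂) = 2.309/4 = 0.5773 mol → 12.9 L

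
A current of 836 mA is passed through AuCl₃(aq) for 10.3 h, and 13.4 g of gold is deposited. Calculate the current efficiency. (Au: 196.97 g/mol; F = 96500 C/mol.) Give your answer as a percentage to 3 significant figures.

Q = 0.836 × 37080 = 31000 C
n(e⁻) = 31000 / 96500 = 0.3212 mol
Au³⁺ + 3e⁻ → Au, so theoretical n(Au) = 0.1071 mol → 21.10 g
Efficiency = 13.4 / 21.10 = 0.6351 = 63.5%

63.5%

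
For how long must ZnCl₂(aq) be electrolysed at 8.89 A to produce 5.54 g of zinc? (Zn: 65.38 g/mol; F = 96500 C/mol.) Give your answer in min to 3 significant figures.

30.7 min

n(Zn) = 5.54 / 65.38 = 0.08474 mol
Zn²⁺ + 2e⁻ → Zn, so n(e⁻) = 2 × 0.08474 = 0.1695 mol
Q = 0.1695 × 96500 = 16360 C
t = Q / I = 16360 / 8.89 = 1840 s = 30.7 min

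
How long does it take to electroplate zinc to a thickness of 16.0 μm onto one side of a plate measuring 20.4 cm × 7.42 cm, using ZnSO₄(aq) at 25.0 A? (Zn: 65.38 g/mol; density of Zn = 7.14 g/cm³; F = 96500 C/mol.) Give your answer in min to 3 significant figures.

3.40 min

Plated area = 20.4 × 7.42 = 151.4 cm²
Volume = 151.4 × 16.0×10⁻⁴ cm = 0.2422 cm³
m(Zn) = 0.2422 × 7.14 = 1.729 g
n(Zn) = 1.729 / 65.38 = 0.02645 mol; n(e⁻) = 2 × 0.02645 = 0.05290 mol
Q = 0.05290 × 96500 = 5105 C
t = 5105 / 25.0 = 204.2 s = 3.40 min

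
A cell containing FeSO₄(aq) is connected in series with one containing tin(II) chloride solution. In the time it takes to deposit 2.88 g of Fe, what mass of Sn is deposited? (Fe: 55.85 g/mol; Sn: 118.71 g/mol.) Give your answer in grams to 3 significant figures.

n(Fe) = 2.88 / 55.85 = 0.05157 mol
Fe²⁺ + 2e⁻ → Fe, so n(e⁻) = 2 × 0.05157 = 0.1031 mol
In series, the same 0.1031 mol of electrons flows through the second cell.
Sn²⁺ + 2e⁻ → Sn, so n(Sn) = 0.1031 / 2 = 0.05155 mol
m(Sn) = 0.05155 × 118.71 = 6.12 g

6.12 g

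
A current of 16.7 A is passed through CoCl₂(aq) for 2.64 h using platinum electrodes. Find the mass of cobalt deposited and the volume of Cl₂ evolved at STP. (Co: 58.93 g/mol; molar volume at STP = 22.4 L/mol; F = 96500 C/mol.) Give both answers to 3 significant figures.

Q = 16.7 × 9504 = 1.587×10^5 C; n(e⁻) = 1.587×10^5 / 96500 = 1.645 mol
Cathode: Co²⁺ + 2e⁻ → Co → n(Co) = 1.645/2 = 0.8225 mol → 48.5 g
Anode: 2Cl⁻ → Cl₂ + 2e⁻ → n(Cl₂) = 1.645/2 = 0.8225 mol → 18.4 L

48.5 g Co; 18.4 L Cl₂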